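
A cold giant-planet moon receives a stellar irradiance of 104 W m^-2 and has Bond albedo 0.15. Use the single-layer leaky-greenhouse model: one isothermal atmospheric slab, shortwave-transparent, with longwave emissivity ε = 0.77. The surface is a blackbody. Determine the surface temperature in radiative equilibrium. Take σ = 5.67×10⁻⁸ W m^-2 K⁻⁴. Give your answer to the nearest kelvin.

At the top of the atmosphere, σT_e⁴ = S(1−α)/4 = 22.10 W m^-2, giving T_e = 140.5 K.
Surface balance with a leaky layer gives σT_s⁴ = σT_e⁴·2/(2−ε), so T_s = T_e·[2/(2−0.77)]^(1/4) = 158.7 K.

159 K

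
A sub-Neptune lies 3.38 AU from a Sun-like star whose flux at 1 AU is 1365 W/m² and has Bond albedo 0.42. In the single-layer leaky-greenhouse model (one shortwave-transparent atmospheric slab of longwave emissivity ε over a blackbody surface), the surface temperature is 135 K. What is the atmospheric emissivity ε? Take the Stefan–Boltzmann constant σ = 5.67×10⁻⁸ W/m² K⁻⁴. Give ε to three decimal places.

By the inverse-square law, S = 1365/3.38² = 119.5 W/m².
Effective temperature: T_e = [S(1−α)/(4σ)]^(1/4) = 132.2 K.
Inverting T_s⁴ = 2T_e⁴/(2−ε): (T_e/T_s)⁴ = 0.9199, so ε = 2(1 − 0.9199) = 0.1602.

0.160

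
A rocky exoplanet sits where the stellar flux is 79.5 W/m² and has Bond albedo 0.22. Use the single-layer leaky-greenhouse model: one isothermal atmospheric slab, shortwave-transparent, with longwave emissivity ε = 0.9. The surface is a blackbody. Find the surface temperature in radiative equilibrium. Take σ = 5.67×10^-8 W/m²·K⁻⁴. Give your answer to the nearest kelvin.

At the top of the atmosphere, σT_e⁴ = S(1−α)/4 = 15.50 W/m², giving T_e = 128.6 K.
Surface balance with a leaky layer gives σT_s⁴ = σT_e⁴·2/(2−ε), so T_s = T_e·[2/(2−0.9)]^(1/4) = 149.3 K.

149 K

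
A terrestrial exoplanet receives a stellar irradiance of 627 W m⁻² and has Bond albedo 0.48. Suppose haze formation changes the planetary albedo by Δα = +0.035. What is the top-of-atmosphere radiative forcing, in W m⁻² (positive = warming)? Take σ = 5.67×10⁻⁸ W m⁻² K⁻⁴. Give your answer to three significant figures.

The change in absorbed flux is Δ[S(1−α)/4] = −SΔα/4 = -5.486 W m⁻².

-5.49 W m⁻²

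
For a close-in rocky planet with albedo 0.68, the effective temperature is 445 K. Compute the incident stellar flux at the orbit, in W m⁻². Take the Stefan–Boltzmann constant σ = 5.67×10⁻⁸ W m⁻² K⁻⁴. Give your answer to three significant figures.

From S(1−α)/4 = σT⁴: S = 4σT⁴/(1−α).
The emitted flux is σT⁴ = 2223 W m⁻².
S = 4·2223/0.32 = 27790 W m⁻².

27800 W m⁻²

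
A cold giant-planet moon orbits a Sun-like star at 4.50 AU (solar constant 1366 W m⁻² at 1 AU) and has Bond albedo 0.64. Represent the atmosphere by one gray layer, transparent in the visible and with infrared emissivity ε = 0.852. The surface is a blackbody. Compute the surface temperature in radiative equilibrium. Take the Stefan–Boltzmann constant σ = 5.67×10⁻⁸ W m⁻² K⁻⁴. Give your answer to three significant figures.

117 K

By the inverse-square law, S = 1366/4.50² = 67.46 W m⁻².
Effective emission temperature (TOA balance): σT_e⁴ = S(1−α)/4 = 6.071 W m⁻² → T_e = 101.7 K.
The surface balance (absorbed SW + ε·downward IR = σT_s⁴) with T_a⁴ = T_s⁴/2 reduces to T_s = T_e·[2/(2−ε)]^¼ = 116.9 K.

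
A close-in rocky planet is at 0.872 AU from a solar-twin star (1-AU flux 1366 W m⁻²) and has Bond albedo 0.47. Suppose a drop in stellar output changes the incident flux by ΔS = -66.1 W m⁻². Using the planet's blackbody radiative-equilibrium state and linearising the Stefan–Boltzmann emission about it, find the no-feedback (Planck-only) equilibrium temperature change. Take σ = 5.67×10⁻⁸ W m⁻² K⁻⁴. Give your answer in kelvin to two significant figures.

Flux at the orbit: S = 1366/(0.872)² = 1796 W m⁻².
Unperturbed T_e = [1796·(1−0.47)/(4σ)]^¼ = 254.5 K.
TOA radiative forcing: ΔF = (1−α)ΔS/4 = 0.53·(-66.1)/4 = -8.758 W m⁻².
Linearising σT⁴ gives d(σT⁴)/dT = 4σT_e³ = 3.741 W m⁻² per K.
So ΔT₀ = -8.758/3.741 = -2.34 K.

-2.3 K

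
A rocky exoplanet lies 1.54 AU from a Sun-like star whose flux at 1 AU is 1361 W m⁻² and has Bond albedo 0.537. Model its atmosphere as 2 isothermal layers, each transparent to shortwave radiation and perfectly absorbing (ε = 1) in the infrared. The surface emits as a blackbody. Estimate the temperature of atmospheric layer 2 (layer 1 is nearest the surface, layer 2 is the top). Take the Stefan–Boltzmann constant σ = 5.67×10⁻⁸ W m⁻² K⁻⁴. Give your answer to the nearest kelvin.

185 K

Flux at the orbit: S = 1361/(1.54)² = 573.9 W m⁻².
Top-of-atmosphere balance: σT_e⁴ = S(1−α)/4 = 66.43 W m⁻² → T_e = 185.0 K.
In the N-layer model, layer k (counted from the surface) has T_k = (N+1−k)^(1/4)·T_e.
With k = 2: T_2 = (2+1−2)^¼·185.0 K = 185.0 K.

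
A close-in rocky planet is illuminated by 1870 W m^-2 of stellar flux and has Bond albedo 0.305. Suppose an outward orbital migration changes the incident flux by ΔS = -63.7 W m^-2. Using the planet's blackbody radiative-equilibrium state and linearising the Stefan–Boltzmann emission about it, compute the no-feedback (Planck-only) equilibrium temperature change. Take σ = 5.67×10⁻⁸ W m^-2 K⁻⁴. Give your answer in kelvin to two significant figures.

Reference equilibrium: T_e = [S(1−α)/(4σ)]^(1/4) = 275.1 K.
Only a fraction (1−α) is absorbed and it's spread over 4πR², so ΔF = (1−α)ΔS/4 = -11.07 W m^-2.
The Planck feedback parameter is 4σT_e³ = 4.724 W m^-2/K.
ΔT₀ = ΔF/λ_P = -11.07/4.724 = -2.34 K.

-2.3 K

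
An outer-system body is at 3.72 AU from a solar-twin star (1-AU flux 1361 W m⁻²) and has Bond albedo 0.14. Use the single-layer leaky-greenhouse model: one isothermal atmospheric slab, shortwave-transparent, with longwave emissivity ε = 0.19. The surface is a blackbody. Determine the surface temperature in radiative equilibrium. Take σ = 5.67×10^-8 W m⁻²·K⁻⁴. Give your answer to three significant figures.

By the inverse-square law, S = 1361/3.72² = 98.35 W m⁻².
Effective emission temperature (TOA balance): σT_e⁴ = S(1−α)/4 = 21.15 W m⁻² → T_e = 139.0 K.
For a single slab of emissivity ε, T_s⁴ = 2T_e⁴/(2−ε); thus T_s = 139.0·(1.105)^(1/4) = 142.5 K.

142 K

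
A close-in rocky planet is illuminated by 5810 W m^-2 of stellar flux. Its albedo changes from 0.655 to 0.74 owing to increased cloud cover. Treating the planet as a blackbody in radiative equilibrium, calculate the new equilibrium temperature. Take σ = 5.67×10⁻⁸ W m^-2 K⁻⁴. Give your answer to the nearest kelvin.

New equilibrium: T₂ = [(1−0.74)·5810/(4σ)]^(1/4) = 285.7 K.

286 kelvin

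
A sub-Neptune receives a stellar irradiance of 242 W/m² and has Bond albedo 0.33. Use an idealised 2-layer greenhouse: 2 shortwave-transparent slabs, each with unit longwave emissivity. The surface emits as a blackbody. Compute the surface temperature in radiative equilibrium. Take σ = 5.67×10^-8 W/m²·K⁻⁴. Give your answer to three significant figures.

215 K

The effective emission temperature is T_e = [S(1−α)/(4σ)]^¼ = 163.5 K.
Layer-by-layer balance gives σT_s⁴ = (N+1)σT_e⁴, so T_s = 3^¼·163.5 = 215.2 K.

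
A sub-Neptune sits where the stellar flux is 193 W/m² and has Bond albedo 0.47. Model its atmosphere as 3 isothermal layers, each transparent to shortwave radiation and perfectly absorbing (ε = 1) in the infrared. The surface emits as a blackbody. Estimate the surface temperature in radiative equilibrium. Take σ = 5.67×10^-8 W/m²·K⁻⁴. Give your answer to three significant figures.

Top-of-atmosphere balance: σT_e⁴ = S(1−α)/4 = 25.57 W/m² → T_e = 145.7 K.
Layer-by-layer balance gives σT_s⁴ = (N+1)σT_e⁴, so T_s = 4^¼·145.7 = 206.1 K.

206 K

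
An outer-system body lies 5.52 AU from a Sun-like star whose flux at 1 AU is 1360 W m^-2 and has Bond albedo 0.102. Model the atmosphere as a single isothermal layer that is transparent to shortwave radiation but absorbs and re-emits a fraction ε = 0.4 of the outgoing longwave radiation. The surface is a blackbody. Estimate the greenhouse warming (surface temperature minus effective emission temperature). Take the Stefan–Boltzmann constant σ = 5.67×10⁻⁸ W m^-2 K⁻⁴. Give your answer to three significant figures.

6.61 K

Flux at the orbit: S = 1360/(5.52)² = 44.63 W m^-2.
The planet radiates to space at T_e = [S(1−α)/(4σ)]^(1/4) = 115.3 K.
For a single slab of emissivity ε, T_s⁴ = 2T_e⁴/(2−ε); thus T_s = 115.3·(1.25)^(1/4) = 121.9 K.
The atmosphere warms the surface by 6.615 K.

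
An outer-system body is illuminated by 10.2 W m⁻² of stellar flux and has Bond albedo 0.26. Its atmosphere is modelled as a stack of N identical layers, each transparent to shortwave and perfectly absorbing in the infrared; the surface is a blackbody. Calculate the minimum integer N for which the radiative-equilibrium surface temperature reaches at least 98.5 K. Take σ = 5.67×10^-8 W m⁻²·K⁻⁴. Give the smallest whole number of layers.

The effective emission temperature is T_e = [S(1−α)/(4σ)]^¼ = 75.95 K.
Need (N+1)T_e⁴ ≥ T_s⁴, i.e. N+1 ≥ (98.5/75.95)⁴ = 2.828.
The minimum whole number is N = 2.

2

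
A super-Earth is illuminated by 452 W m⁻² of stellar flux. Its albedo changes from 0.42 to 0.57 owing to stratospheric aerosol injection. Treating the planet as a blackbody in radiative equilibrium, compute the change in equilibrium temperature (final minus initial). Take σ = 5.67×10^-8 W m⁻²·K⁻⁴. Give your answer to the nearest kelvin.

Initial: T₁ = [S(1−0.42)/(4σ)]^(1/4) = 184.4 K.
After:  T₂ = [452.0·0.43/(4σ)]^(1/4) = 171.1 K.
Change: 171.1 − 184.4 = -13.29 K.

-13 kelvin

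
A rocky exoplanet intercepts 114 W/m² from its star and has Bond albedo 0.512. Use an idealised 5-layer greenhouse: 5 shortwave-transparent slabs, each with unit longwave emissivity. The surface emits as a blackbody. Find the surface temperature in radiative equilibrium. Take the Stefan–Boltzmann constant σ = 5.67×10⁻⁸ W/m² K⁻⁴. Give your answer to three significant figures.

Top-of-atmosphere balance: σT_e⁴ = S(1−α)/4 = 13.91 W/m² → T_e = 125.1 K.
Layer-by-layer balance gives σT_s⁴ = (N+1)σT_e⁴, so T_s = 6^¼·125.1 = 195.9 K.

196 K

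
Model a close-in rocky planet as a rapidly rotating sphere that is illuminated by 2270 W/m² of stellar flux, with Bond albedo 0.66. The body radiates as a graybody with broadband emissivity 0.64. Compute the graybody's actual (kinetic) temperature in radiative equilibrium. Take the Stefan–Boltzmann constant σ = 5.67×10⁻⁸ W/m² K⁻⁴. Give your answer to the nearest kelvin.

270 kelvin

The planet absorbs (1−α)S over its disc πR² and re-emits over 4πR², so the mean absorbed flux is (1−0.66)·2270/4 = 192.9 W/m².
Equating to εσT⁴ with ε = 0.64: T = (192.9/0.64σ)^(1/4) = 270.0 K.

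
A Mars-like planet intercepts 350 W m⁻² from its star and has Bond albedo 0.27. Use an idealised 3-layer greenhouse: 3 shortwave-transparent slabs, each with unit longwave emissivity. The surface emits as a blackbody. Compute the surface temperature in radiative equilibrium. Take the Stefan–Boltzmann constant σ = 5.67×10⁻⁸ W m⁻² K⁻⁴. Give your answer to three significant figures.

259 K

OLR = S(1−α)/4 = 63.88 W m⁻²; the top layer radiates at T_e = 183.2 K.
Layer-by-layer balance gives σT_s⁴ = (N+1)σT_e⁴, so T_s = 4^¼·183.2 = 259.1 K.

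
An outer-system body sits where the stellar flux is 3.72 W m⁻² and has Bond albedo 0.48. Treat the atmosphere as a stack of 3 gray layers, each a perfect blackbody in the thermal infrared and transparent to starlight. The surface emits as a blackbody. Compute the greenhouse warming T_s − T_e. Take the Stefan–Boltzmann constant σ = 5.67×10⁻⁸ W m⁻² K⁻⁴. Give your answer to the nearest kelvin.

OLR = S(1−α)/4 = 0.4836 W m⁻²; the top layer radiates at T_e = 54.04 K.
T_s = (N+1)^(1/4)·T_e = 76.43 K.
So the greenhouse effect raises the surface by 76.43 − 54.04 = 22.38 K.

22 kelvin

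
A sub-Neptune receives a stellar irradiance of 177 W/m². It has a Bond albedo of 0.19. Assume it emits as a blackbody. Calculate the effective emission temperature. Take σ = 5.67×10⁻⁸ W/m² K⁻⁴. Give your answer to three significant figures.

Averaging over the sphere, the absorbed flux is S(1−α)/4 = 35.84 W/m².
Balancing against σT⁴: T = (35.84/5.67×10⁻⁸)^(1/4) = 158.6 K.

159 kelvin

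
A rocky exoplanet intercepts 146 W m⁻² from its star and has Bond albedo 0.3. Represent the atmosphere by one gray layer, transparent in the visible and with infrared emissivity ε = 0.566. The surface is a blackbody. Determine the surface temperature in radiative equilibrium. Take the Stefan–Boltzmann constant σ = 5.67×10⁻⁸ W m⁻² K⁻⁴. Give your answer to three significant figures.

158 kelvin

At the top of the atmosphere, σT_e⁴ = S(1−α)/4 = 25.55 W m⁻², giving T_e = 145.7 K.
For a single slab of emissivity ε, T_s⁴ = 2T_e⁴/(2−ε); thus T_s = 145.7·(1.395)^(1/4) = 158.3 K.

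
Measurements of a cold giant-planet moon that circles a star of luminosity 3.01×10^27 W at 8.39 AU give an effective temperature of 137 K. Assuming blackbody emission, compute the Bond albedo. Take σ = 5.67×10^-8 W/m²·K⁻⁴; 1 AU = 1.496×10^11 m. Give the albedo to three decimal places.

0.475

d = 8.39 × 1.496×10^11 m = 1.255×10^12 m.
Flux at the orbit: S = L/(4πd²) = 3.01×10^27/(4π·(1.26×10^12)²) = 152.0 W/m².
From σT⁴ = S(1−α)/4 we invert for α: 1−α = 4σT⁴/S.
4σT⁴ = 4·5.67×10⁻⁸·(137)⁴ = 79.90 W/m².
1−α = 79.90/152.0 = 0.5255, so α = 0.4745.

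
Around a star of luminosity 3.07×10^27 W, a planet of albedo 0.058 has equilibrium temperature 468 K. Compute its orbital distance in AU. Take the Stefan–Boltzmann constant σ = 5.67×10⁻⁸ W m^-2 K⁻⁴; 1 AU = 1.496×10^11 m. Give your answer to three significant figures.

Required flux: S = 4σT⁴/(1−α) = 11550 W m^-2.
Then d = [L/(4πS)]^(1/2) = 1.454×10^11 m, i.e. 0.9722 AU.

0.972 AU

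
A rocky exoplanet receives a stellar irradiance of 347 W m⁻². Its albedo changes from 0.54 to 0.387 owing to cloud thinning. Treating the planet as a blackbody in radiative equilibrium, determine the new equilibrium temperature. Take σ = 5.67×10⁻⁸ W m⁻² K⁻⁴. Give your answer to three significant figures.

175 K

T₂ = [S(1−α₂)/(4σ)]^(1/4) = [347.0·0.613/(4σ)]^(1/4) = 175.0 K.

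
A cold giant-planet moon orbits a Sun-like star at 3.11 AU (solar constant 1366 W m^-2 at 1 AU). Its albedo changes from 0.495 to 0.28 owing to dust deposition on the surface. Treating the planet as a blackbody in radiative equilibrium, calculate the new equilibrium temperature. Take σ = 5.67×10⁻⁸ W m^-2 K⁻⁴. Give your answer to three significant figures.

146 K

By the inverse-square law, S = 1366/3.11² = 141.2 W m^-2.
T₂ = [S(1−α₂)/(4σ)]^(1/4) = [141.2·0.72/(4σ)]^(1/4) = 145.5 K.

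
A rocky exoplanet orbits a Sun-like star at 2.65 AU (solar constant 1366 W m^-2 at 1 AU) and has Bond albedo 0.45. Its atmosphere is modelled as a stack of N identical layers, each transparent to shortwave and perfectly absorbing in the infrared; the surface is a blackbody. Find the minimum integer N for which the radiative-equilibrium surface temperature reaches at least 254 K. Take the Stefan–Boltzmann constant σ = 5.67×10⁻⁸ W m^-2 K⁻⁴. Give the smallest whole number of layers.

8

Irradiance scales as 1/d², so S = 1366 W m^-2 × (1/2.65)² = 194.5 W m^-2.
The effective emission temperature is T_e = [S(1−α)/(4σ)]^¼ = 147.4 K.
T_s = (N+1)^(1/4)·T_e ≥ 254 K requires N+1 ≥ (T_s/T_e)⁴ = (254/147.4)⁴ = 8.824.
So N ≥ 7.824; the smallest integer is N = 8.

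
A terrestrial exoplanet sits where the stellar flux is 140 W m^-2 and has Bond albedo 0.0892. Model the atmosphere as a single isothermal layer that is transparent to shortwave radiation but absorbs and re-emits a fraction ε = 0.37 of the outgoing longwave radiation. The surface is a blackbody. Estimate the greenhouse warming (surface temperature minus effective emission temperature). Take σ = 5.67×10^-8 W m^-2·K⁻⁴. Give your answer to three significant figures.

The planet radiates to space at T_e = [S(1−α)/(4σ)]^(1/4) = 154.0 K.
The surface balance (absorbed SW + ε·downward IR = σT_s⁴) with T_a⁴ = T_s⁴/2 reduces to T_s = T_e·[2/(2−ε)]^¼ = 162.1 K.
T_s − T_e = 162.1 − 154.0 = 8.080 K.

8.08 K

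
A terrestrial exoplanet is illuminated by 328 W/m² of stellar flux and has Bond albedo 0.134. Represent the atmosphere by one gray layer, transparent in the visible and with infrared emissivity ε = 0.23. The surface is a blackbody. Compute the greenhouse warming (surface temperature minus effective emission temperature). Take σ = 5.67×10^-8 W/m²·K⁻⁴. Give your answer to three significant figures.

5.83 K

The planet radiates to space at T_e = [S(1−α)/(4σ)]^(1/4) = 188.1 K.
The surface balance (absorbed SW + ε·downward IR = σT_s⁴) with T_a⁴ = T_s⁴/2 reduces to T_s = T_e·[2/(2−ε)]^¼ = 194.0 K.
The atmosphere warms the surface by 5.834 K.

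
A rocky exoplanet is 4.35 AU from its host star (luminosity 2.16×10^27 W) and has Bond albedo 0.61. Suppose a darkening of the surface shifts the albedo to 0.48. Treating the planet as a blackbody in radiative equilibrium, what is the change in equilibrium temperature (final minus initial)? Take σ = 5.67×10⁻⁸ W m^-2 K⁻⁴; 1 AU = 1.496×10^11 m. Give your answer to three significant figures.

d = 4.35 × 1.496×10^11 m = 6.508×10^11 m.
S = L/(4πd²) = 405.9 W m^-2.
Initial: T₁ = [S(1−0.61)/(4σ)]^(1/4) = 162.5 K.
Final:   T₂ = [S(1−0.48)/(4σ)]^(1/4) = 174.7 K.
ΔT = T₂ − T₁ = 12.12 K.

12.1 kelvin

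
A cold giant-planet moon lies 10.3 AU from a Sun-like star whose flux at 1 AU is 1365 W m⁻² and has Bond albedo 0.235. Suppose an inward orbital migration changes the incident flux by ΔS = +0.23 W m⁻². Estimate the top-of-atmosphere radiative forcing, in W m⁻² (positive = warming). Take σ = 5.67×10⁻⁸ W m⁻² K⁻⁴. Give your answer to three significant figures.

0.0440 W m⁻²

By the inverse-square law, S = 1365/10.3² = 12.87 W m⁻².
TOA radiative forcing: ΔF = (1−α)ΔS/4 = 0.765·(+0.23)/4 = 0.04399 W m⁻².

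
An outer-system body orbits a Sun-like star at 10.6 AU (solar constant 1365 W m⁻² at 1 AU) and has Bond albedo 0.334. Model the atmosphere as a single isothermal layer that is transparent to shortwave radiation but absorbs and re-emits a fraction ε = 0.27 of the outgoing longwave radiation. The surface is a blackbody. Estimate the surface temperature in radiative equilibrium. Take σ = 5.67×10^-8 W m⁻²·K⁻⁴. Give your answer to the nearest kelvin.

80 kelvin

Flux at the orbit: S = 1365/(10.6)² = 12.15 W m⁻².
The planet radiates to space at T_e = [S(1−α)/(4σ)]^(1/4) = 77.28 K.
The surface balance (absorbed SW + ε·downward IR = σT_s⁴) with T_a⁴ = T_s⁴/2 reduces to T_s = T_e·[2/(2−ε)]^¼ = 80.14 K.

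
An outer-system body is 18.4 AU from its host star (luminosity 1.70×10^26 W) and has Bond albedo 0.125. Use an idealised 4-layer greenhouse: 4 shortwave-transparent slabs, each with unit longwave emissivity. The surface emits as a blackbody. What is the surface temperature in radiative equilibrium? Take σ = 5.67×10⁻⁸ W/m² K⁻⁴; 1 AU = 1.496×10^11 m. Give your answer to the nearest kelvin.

77 K

d = 18.4 × 1.496×10^11 m = 2.753×10^12 m.
Flux at the orbit: S = L/(4πd²) = 1.70×10^26/(4π·(2.75×10^12)²) = 1.785 W/m².
OLR = S(1−α)/4 = 0.3906 W/m²; the top layer radiates at T_e = 51.23 K.
Layer-by-layer balance gives σT_s⁴ = (N+1)σT_e⁴, so T_s = 5^¼·51.23 = 76.61 K.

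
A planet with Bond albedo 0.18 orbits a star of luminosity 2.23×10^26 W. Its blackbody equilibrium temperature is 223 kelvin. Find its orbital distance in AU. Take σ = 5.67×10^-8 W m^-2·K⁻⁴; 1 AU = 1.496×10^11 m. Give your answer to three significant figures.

1.08 AU

The flux needed for this T is 4σT⁴/(1−0.18) = 684.0 W m^-2.
S = L/(4πd²) → d = √(L/4πS) = √(2.23×10^26/(4π·684.0)) = 1.611×10^11 m = 1.077 AU.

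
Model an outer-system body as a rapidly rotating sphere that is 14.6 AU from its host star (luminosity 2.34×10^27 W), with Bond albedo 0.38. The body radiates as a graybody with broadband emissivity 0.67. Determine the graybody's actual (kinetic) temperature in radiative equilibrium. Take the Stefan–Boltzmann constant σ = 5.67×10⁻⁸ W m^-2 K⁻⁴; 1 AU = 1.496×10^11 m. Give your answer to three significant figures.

112 K

Orbital distance: d = 14.6 AU = 2.184×10^12 m.
Spreading L over a sphere of radius d: S = 2.34×10^27/(4π·2.18×10^12²) = 39.03 W m^-2.
Absorbed flux (global mean): S(1−α)/4 = 39.03·0.62/4 = 6.050 W m^-2.
Equating to εσT⁴ with ε = 0.67: T = (6.050/0.67σ)^(1/4) = 112.3 K.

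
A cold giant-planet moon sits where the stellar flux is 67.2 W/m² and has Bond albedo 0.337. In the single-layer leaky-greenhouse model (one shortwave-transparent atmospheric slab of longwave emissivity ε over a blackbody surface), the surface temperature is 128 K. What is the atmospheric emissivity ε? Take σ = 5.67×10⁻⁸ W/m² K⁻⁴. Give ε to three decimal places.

TOA balance gives T_e = 118.4 K.
T_s⁴ = T_e⁴·2/(2−ε) → ε = 2 − 2(T_e/T_s)⁴ = 2 − 2·(118.4/128)⁴ = 0.5364.

0.536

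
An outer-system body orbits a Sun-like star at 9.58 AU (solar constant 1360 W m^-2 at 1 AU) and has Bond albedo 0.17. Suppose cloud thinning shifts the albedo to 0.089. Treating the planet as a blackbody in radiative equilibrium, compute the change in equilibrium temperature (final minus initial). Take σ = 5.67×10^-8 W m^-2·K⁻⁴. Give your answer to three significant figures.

By the inverse-square law, S = 1360/9.58² = 14.82 W m^-2.
Before: T₁ = [14.82·0.83/(4σ)]^(1/4) = 85.81 K.
After:  T₂ = [14.82·0.911/(4σ)]^(1/4) = 87.84 K.
ΔT = T₂ − T₁ = 2.021 K.

2.02 K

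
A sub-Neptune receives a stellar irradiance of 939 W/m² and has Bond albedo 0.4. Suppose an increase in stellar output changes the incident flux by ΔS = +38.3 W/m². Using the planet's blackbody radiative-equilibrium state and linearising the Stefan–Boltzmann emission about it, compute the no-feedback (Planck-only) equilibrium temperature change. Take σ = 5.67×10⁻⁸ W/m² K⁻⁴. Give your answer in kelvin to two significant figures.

2.3 kelvin

Unperturbed T_e = [939.0·(1−0.4)/(4σ)]^¼ = 223.3 K.
Only a fraction (1−α) is absorbed and it's spread over 4πR², so ΔF = (1−α)ΔS/4 = 5.745 W/m².
Linearising σT⁴ gives d(σT⁴)/dT = 4σT_e³ = 2.524 W/m² per K.
ΔT₀ = ΔF/λ_P = 5.745/2.524 = 2.28 K.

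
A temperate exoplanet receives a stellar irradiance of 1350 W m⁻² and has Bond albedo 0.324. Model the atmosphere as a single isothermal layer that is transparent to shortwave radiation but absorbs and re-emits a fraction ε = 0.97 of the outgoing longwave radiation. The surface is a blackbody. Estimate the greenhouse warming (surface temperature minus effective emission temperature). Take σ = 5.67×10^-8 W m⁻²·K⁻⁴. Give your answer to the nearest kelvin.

45 kelvin

The planet radiates to space at T_e = [S(1−α)/(4σ)]^(1/4) = 251.9 K.
Surface balance with a leaky layer gives σT_s⁴ = σT_e⁴·2/(2−ε), so T_s = T_e·[2/(2−0.97)]^(1/4) = 297.3 K.
T_s − T_e = 297.3 − 251.9 = 45.45 K.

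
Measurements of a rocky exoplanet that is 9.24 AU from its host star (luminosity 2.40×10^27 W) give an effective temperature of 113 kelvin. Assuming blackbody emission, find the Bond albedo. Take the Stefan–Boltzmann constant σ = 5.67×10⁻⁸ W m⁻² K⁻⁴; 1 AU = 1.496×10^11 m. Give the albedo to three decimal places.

d = 9.24 × 1.496×10^11 m = 1.382×10^12 m.
Flux at the orbit: S = L/(4πd²) = 2.40×10^27/(4π·(1.38×10^12)²) = 99.95 W m⁻².
Energy balance: S(1−α)/4 = σT⁴, so 1−α = 4σT⁴/S.
σT⁴ = 9.245 W m⁻², so 4σT⁴ = 36.98 W m⁻².
1−α = 36.98/99.95 = 0.3700, so α = 0.6300.

0.630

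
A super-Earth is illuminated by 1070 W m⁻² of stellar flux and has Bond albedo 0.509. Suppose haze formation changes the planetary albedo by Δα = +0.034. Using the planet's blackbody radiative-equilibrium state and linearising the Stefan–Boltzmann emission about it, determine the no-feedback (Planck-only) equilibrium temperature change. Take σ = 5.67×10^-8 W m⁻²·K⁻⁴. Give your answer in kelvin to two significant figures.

-3.8 kelvin

Reference equilibrium: T_e = [S(1−α)/(4σ)]^(1/4) = 219.4 K.
The change in absorbed flux is Δ[S(1−α)/4] = −SΔα/4 = -9.095 W m⁻².
Planck response: λ_P = 4σT_e³ = 4·5.67×10⁻⁸·(219.4)³ = 2.395 W m⁻²/K.
ΔT₀ = ΔF/λ_P = -9.095/2.395 = -3.80 K.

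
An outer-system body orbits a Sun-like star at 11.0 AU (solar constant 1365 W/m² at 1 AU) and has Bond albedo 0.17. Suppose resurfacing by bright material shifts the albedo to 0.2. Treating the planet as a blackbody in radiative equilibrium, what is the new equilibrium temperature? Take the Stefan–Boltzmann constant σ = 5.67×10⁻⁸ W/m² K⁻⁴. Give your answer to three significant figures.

Flux at the orbit: S = 1365/(11.0)² = 11.28 W/m².
With the new albedo, S(1−α₂)/4 = 2.256 W/m², so T₂ = 79.42 K.

79.4 K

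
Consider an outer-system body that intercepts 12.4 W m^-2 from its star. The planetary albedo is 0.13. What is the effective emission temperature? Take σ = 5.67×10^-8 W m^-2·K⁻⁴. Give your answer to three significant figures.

83.0 K

Averaging over the sphere, the absorbed flux is S(1−α)/4 = 2.697 W m^-2.
In equilibrium σT⁴ equals this, so T = 83.05 K.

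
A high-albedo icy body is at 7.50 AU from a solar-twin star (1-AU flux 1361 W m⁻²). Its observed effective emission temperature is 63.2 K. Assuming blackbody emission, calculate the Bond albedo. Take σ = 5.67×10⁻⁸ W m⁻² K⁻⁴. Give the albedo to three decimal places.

0.850

By the inverse-square law, S = 1361/7.50² = 24.20 W m⁻².
Energy balance: S(1−α)/4 = σT⁴, so 1−α = 4σT⁴/S.
σT⁴ = 0.9046 W m⁻², so 4σT⁴ = 3.618 W m⁻².
1−α = 3.618/24.20 = 0.1495, so α = 0.8505.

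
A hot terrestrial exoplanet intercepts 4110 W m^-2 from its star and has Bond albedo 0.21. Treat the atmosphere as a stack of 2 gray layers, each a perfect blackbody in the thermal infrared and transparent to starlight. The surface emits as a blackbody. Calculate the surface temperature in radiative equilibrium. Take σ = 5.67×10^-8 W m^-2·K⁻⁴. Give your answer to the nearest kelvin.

OLR = S(1−α)/4 = 811.7 W m^-2; the top layer radiates at T_e = 345.9 K.
Layer-by-layer balance gives σT_s⁴ = (N+1)σT_e⁴, so T_s = 3^¼·345.9 = 455.2 K.

455 K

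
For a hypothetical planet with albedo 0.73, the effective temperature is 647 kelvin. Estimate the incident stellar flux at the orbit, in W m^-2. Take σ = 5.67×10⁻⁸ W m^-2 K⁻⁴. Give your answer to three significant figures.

1.47×10^5 W m^-2

From S(1−α)/4 = σT⁴: S = 4σT⁴/(1−α).
σT⁴ = 5.67×10⁻⁸·(647)⁴ = 9936 W m^-2.
So S = 4×9936/(1−0.73) = 1.472×10^5 W m^-2.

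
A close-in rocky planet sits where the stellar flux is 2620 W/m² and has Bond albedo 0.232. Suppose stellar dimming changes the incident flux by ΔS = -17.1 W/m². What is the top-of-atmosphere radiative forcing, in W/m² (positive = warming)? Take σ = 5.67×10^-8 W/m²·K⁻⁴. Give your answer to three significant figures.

Only a fraction (1−α) is absorbed and it's spread over 4πR², so ΔF = (1−α)ΔS/4 = -3.283 W/m².

-3.28 W/m²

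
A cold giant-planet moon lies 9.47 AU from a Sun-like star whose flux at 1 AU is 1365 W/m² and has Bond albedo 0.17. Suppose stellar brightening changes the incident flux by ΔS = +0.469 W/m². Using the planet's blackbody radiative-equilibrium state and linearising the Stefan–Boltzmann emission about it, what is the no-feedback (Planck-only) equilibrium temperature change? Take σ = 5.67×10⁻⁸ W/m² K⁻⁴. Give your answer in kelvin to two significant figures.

Flux at the orbit: S = 1365/(9.47)² = 15.22 W/m².
The baseline emission temperature is T_e = 86.39 K.
Only a fraction (1−α) is absorbed and it's spread over 4πR², so ΔF = (1−α)ΔS/4 = 0.09732 W/m².
Linearising σT⁴ gives d(σT⁴)/dT = 4σT_e³ = 0.1462 W/m² per K.
Hence the no-feedback warming is ΔF/(4σT_e³) = 0.665 K.

0.67 kelvin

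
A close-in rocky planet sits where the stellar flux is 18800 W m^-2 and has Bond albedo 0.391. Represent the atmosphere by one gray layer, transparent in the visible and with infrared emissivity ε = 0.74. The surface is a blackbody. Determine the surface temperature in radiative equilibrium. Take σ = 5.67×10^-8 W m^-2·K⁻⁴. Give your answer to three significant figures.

532 K

Effective emission temperature (TOA balance): σT_e⁴ = S(1−α)/4 = 2862 W m^-2 → T_e = 474.0 K.
For a single slab of emissivity ε, T_s⁴ = 2T_e⁴/(2−ε); thus T_s = 474.0·(1.587)^(1/4) = 532.0 K.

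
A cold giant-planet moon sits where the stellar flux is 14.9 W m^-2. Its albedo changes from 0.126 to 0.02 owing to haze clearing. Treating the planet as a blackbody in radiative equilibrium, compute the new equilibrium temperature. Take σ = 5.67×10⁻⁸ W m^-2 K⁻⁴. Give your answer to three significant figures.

New equilibrium: T₂ = [(1−0.02)·14.90/(4σ)]^(1/4) = 89.58 K.

89.6 K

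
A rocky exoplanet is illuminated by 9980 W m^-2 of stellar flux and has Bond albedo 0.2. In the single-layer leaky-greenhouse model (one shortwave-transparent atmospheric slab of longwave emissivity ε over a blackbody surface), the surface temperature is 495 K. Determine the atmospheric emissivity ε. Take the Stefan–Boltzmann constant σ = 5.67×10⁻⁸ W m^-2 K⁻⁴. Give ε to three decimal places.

0.827

Effective temperature: T_e = [S(1−α)/(4σ)]^(1/4) = 433.2 K.
T_s⁴ = T_e⁴·2/(2−ε) → ε = 2 − 2(T_e/T_s)⁴ = 2 − 2·(433.2/495)⁴ = 0.8273.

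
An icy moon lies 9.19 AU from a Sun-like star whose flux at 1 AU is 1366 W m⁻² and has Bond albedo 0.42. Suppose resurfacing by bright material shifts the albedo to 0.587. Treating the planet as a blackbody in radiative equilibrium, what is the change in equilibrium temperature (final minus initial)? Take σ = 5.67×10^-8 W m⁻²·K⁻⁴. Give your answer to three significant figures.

-6.53 K

By the inverse-square law, S = 1366/9.19² = 16.17 W m⁻².
Before: T₁ = [16.17·0.58/(4σ)]^(1/4) = 80.20 K.
With α = 0.587, T₂ = 73.67 K.
Change: 73.67 − 80.20 = -6.527 K.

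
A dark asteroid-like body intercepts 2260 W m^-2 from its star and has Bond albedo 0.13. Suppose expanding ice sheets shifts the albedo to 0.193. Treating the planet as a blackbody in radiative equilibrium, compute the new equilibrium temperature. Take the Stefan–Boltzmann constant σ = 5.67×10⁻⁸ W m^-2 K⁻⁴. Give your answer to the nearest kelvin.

299 K

With the new albedo, S(1−α₂)/4 = 456.0 W m^-2, so T₂ = 299.5 K.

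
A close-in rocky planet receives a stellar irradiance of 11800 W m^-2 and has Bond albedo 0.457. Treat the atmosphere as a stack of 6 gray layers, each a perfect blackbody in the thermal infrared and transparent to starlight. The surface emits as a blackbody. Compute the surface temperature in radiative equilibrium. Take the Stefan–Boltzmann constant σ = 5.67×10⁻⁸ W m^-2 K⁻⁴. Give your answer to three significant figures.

667 kelvin

OLR = S(1−α)/4 = 1602 W m^-2; the top layer radiates at T_e = 410.0 K.
Layer-by-layer balance gives σT_s⁴ = (N+1)σT_e⁴, so T_s = 7^¼·410.0 = 666.9 K.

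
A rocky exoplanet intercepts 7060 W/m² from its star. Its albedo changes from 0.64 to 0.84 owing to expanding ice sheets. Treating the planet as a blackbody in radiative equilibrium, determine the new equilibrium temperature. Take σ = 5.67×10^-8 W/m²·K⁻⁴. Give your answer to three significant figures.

New equilibrium: T₂ = [(1−0.84)·7060/(4σ)]^(1/4) = 265.7 K.

266 K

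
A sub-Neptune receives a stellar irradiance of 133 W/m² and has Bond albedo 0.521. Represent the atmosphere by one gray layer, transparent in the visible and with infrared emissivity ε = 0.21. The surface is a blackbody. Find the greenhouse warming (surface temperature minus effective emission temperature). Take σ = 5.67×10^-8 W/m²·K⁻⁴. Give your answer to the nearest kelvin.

At the top of the atmosphere, σT_e⁴ = S(1−α)/4 = 15.93 W/m², giving T_e = 129.5 K.
The surface balance (absorbed SW + ε·downward IR = σT_s⁴) with T_a⁴ = T_s⁴/2 reduces to T_s = T_e·[2/(2−ε)]^¼ = 133.1 K.
The atmosphere warms the surface by 3.641 K.

4 kelvin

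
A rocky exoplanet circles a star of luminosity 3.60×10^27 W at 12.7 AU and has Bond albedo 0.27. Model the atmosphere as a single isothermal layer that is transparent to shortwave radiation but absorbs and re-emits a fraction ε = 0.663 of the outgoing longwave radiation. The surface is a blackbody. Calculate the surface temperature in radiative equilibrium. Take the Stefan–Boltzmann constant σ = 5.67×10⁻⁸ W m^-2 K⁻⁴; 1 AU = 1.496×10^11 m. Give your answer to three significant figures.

Orbital distance: d = 12.7 AU = 1.900×10^12 m.
Spreading L over a sphere of radius d: S = 3.60×10^27/(4π·1.90×10^12²) = 79.36 W m^-2.
The planet radiates to space at T_e = [S(1−α)/(4σ)]^(1/4) = 126.4 K.
The surface balance (absorbed SW + ε·downward IR = σT_s⁴) with T_a⁴ = T_s⁴/2 reduces to T_s = T_e·[2/(2−ε)]^¼ = 139.8 K.

140 K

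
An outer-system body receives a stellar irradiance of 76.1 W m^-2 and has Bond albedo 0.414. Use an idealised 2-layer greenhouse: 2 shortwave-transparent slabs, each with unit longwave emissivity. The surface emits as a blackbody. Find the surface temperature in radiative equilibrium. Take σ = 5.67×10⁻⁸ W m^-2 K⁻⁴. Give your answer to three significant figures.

Top-of-atmosphere balance: σT_e⁴ = S(1−α)/4 = 11.15 W m^-2 → T_e = 118.4 K.
For an N-layer opaque stack, T_s⁴ = (N+1)T_e⁴, hence T_s = (3)^(1/4)×118.4 K = 155.8 K.

156 K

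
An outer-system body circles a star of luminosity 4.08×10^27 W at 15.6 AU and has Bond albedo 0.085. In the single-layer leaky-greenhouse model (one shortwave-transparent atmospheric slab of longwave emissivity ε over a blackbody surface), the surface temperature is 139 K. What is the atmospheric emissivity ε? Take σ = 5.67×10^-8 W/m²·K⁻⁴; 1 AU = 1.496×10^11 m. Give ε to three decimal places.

d = 15.6 × 1.496×10^11 m = 2.334×10^12 m.
Flux at the orbit: S = L/(4πd²) = 4.08×10^27/(4π·(2.33×10^12)²) = 59.61 W/m².
TOA balance gives T_e = 124.5 K.
T_s⁴ = T_e⁴·2/(2−ε) → ε = 2 − 2(T_e/T_s)⁴ = 2 − 2·(124.5/139)⁴ = 0.7115.

0.711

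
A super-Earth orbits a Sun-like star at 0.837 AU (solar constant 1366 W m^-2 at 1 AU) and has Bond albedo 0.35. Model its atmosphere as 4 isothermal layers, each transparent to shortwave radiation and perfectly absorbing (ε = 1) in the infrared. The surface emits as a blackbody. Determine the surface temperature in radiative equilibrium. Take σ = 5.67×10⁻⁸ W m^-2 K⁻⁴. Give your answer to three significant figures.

By the inverse-square law, S = 1366/0.837² = 1950 W m^-2.
The effective emission temperature is T_e = [S(1−α)/(4σ)]^¼ = 273.4 K.
Layer-by-layer balance gives σT_s⁴ = (N+1)σT_e⁴, so T_s = 5^¼·273.4 = 408.8 K.

409 K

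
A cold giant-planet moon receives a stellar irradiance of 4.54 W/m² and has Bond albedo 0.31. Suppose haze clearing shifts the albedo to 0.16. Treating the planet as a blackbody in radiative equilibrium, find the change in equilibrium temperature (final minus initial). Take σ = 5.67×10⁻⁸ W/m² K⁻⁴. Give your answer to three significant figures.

With α = 0.31, T₁ = 60.96 K.
With α = 0.16, T₂ = 64.04 K.
Change: 64.04 − 60.96 = 3.073 K.

3.07 K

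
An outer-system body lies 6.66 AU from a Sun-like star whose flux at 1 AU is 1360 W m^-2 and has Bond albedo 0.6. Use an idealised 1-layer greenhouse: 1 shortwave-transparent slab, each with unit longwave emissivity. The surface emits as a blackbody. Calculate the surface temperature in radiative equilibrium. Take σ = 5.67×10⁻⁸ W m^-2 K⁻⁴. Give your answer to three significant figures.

By the inverse-square law, S = 1360/6.66² = 30.66 W m^-2.
OLR = S(1−α)/4 = 3.066 W m^-2; the top layer radiates at T_e = 85.75 K.
For an N-layer opaque stack, T_s⁴ = (N+1)T_e⁴, hence T_s = (2)^(1/4)×85.75 K = 102.0 K.

102 K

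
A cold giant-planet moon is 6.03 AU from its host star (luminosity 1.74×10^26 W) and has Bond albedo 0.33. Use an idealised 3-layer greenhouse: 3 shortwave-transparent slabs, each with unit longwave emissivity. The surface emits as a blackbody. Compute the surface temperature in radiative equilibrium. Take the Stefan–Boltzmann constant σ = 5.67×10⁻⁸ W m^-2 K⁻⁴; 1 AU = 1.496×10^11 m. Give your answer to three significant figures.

119 kelvin

d = 6.03 × 1.496×10^11 m = 9.021×10^11 m.
Spreading L over a sphere of radius d: S = 1.74×10^26/(4π·9.02×10^11²) = 17.02 W m^-2.
Top-of-atmosphere balance: σT_e⁴ = S(1−α)/4 = 2.850 W m^-2 → T_e = 84.20 K.
With N = 3 opaque layers, T_s = (N+1)^(1/4)·T_e = 4^(1/4)·84.20 = 119.1 K.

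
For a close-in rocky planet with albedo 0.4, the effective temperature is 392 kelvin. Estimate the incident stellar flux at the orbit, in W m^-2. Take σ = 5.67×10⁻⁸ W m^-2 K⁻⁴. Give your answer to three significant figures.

Invert the energy balance for S: S = 4σT⁴/(1−α).
The emitted flux is σT⁴ = 1339 W m^-2.
S = 4·1339/0.6 = 8926 W m^-2.

8930 W m^-2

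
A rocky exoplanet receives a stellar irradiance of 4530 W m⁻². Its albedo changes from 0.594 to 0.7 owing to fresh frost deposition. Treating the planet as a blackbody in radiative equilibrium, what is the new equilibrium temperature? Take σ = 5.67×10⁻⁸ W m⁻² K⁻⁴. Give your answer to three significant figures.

With the new albedo, S(1−α₂)/4 = 339.8 W m⁻², so T₂ = 278.2 K.

278 K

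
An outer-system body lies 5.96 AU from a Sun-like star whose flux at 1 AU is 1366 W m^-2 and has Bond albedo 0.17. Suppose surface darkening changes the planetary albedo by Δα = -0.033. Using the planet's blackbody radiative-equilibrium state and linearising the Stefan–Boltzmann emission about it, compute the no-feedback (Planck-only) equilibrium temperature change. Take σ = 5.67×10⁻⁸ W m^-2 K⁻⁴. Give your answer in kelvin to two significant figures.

Irradiance scales as 1/d², so S = 1366 W m^-2 × (1/5.96)² = 38.46 W m^-2.
The baseline emission temperature is T_e = 108.9 K.
ΔF = −(S/4)Δα = −(38.46/4)×(-0.033) = 0.3173 W m^-2.
The Planck feedback parameter is 4σT_e³ = 0.2930 W m^-2/K.
Hence the no-feedback warming is ΔF/(4σT_e³) = 1.08 K.

1.1 K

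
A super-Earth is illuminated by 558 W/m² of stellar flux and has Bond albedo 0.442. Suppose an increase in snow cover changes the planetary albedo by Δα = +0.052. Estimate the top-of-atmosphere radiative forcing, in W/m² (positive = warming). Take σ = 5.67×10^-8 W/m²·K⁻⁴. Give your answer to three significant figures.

ΔF = −(S/4)Δα = −(558.0/4)×(+0.052) = -7.254 W/m².

-7.25 W/m²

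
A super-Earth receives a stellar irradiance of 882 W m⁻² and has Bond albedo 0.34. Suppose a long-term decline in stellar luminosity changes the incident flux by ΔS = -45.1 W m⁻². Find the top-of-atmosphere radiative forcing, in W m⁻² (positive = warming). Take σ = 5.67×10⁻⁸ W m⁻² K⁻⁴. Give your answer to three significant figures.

-7.44 W m⁻²

TOA radiative forcing: ΔF = (1−α)ΔS/4 = 0.66·(-45.1)/4 = -7.441 W m⁻².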